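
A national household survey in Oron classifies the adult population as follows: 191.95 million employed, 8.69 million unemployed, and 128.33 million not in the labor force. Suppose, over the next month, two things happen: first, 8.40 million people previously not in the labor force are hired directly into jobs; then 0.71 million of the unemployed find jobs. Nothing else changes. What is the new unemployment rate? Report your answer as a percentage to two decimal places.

New unemployment rate ≈ 3.82%.

Initially, labor force = 191.95 + 8.69 = 200.64 million, so u = 8.69/200.64 = 4.33%.
After the first change, employed and labor force both rise by 8.40; unemployed unchanged → E = 200.35, U = 8.69, labor force = 209.04 million.
After the second change, unemployed falls and employed rises by 0.71; labor force unchanged → E = 201.06, U = 7.98, labor force = 209.04 million.
New unemployment rate = 7.98 / 209.04 = 3.82%.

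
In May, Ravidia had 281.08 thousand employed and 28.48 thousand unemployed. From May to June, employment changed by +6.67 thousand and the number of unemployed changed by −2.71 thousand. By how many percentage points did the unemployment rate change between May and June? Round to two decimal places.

May: labor force = 281.08 + 28.48 = 309.56; u = 28.48/309.56 = 9.20%.
June: labor force = 287.75 + 25.77 = 313.52; u = 25.77/313.52 = 8.22%.
Change = 8.22% − 9.20% = −0.98 pp.

The unemployment rate changed by −0.98 percentage points.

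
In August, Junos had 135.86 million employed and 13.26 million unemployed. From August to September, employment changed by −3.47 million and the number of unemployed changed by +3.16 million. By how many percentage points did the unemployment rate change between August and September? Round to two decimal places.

The unemployment rate changed by +2.14 percentage points.

August: labor force = 135.86 + 13.26 = 149.12; u = 13.26/149.12 = 8.89%.
September: labor force = 132.39 + 16.42 = 148.81; u = 16.42/148.81 = 11.03%.
Change = 11.03% − 8.89% = +2.14 pp.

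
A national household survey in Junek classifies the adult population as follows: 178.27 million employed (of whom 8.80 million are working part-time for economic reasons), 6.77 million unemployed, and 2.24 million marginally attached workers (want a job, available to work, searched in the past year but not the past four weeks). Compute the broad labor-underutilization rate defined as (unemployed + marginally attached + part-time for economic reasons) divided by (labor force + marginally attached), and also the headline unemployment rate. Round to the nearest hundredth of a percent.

Labor force = 178.27 + 6.77 = 185.04 million.
Numerator = 6.77 + 2.24 + 8.80 = 17.81 million.
Denominator = 185.04 + 2.24 = 187.28 million.
Broad rate = 17.81 / 187.28 = 9.51%.
Headline unemployment rate = 6.77 / 185.04 = 3.66%.

Broad underutilization rate ≈ 9.51%; headline unemployment rate ≈ 3.66%.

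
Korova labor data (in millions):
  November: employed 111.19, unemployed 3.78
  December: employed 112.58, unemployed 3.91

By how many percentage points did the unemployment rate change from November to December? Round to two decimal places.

The unemployment rate changed by +0.07 percentage points.

November: labor force = 111.19 + 3.78 = 114.97; u = 3.78/114.97 = 3.29%.
December: labor force = 112.58 + 3.91 = 116.49; u = 3.91/116.49 = 3.36%.
Change = 3.36% − 3.29% = +0.07 pp.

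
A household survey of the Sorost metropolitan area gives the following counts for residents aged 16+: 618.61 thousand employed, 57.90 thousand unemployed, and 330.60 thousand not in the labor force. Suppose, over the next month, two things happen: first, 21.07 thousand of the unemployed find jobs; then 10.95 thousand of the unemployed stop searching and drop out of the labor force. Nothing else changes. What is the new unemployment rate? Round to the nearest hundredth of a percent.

New unemployment rate ≈ 3.89%.

Initially, labor force = 618.61 + 57.90 = 676.51 thousand, so u = 57.90/676.51 = 8.56%.
After the first change, unemployed falls and employed rises by 21.07; labor force unchanged → E = 639.68, U = 36.83, labor force = 676.51 thousand.
After the second change, unemployed and labor force both fall by 10.95 → E = 639.68, U = 25.88, labor force = 665.56 thousand.
New unemployment rate = 25.88 / 665.56 = 3.89%.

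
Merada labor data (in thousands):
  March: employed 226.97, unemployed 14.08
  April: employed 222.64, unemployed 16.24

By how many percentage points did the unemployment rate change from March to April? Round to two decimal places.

The unemployment rate changed by +0.96 percentage points.

March: labor force = 226.97 + 14.08 = 241.05; u = 14.08/241.05 = 5.84%.
April: labor force = 222.64 + 16.24 = 238.88; u = 16.24/238.88 = 6.80%.
Change = 6.80% − 5.84% = +0.96 pp.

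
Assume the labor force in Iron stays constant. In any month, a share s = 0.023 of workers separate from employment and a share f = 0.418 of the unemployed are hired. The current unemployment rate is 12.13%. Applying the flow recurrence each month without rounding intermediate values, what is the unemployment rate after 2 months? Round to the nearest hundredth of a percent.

With a fixed labor force, u_{t+1} = u_t + s·(1−u_t) − f·u_t = u_t·(1−s−f) + s.
Here 1−s−f = 0.559 and s = 0.023.
u_1 = 0.121300 × 0.559 + 0.023 = 0.090807.
u_2 = 0.090807 × 0.559 + 0.023 = 0.073761.

Unemployment rate after two months ≈ 7.38%.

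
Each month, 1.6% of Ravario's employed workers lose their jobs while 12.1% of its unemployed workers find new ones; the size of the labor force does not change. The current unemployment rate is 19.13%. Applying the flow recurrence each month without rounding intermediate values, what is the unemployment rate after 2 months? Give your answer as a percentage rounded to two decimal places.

Unemployment rate after two months ≈ 17.23%.

With a fixed labor force, u_{t+1} = u_t + s·(1−u_t) − f·u_t = u_t·(1−s−f) + s.
Here 1−s−f = 0.863 and s = 0.016.
u_1 = 0.191300 × 0.863 + 0.016 = 0.181092.
u_2 = 0.181092 × 0.863 + 0.016 = 0.172282.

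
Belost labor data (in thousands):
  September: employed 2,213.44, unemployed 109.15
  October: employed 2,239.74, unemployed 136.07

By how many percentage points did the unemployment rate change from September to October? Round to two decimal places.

The unemployment rate changed by +1.03 percentage points.

September: labor force = 2,213.44 + 109.15 = 2,322.59; u = 109.15/2,322.59 = 4.70%.
October: labor force = 2,239.74 + 136.07 = 2,375.81; u = 136.07/2,375.81 = 5.73%.
Change = 5.73% − 4.70% = +1.03 pp.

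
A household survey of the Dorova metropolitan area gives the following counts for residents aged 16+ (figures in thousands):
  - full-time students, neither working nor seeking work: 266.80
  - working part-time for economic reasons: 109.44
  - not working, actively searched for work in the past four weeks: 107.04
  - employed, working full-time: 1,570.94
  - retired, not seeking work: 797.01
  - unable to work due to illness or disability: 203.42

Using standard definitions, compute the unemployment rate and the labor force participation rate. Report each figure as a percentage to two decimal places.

Unemployment rate ≈ 5.99%; labor force participation rate ≈ 58.51%.

Employed = 109.44 + 1,570.94 = 1,680.38 thousand (anyone who worked, including part-time for economic reasons, counts as employed).
Unemployed = 107.04 thousand.
Labor force = 1,680.38 + 107.04 = 1,787.42 thousand.
Not in labor force = 266.80 + 797.01 + 203.42 = 1,267.23 thousand (those not working and not actively searching are outside the labor force).
Civilian working-age population = 1,787.42 + 1,267.23 = 3,054.65 thousand.
Unemployment rate = 107.04 / 1,787.42 = 5.99%.
Labor force participation rate = 1,787.42 / 3,054.65 = 58.51%.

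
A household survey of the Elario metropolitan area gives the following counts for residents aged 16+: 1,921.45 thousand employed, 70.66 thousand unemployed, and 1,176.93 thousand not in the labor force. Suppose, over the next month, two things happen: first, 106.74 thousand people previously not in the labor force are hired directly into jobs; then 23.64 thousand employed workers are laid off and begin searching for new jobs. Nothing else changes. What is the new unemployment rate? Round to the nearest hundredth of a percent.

New unemployment rate ≈ 4.49%.

Initially, labor force = 1,921.45 + 70.66 = 1,992.11 thousand, so u = 70.66/1,992.11 = 3.55%.
After the first change, employed and labor force both rise by 106.74; unemployed unchanged → E = 2,028.19, U = 70.66, labor force = 2,098.85 thousand.
After the second change, employed falls and unemployed rises by 23.64; labor force unchanged → E = 2,004.55, U = 94.30, labor force = 2,098.85 thousand.
New unemployment rate = 94.30 / 2,098.85 = 4.49%.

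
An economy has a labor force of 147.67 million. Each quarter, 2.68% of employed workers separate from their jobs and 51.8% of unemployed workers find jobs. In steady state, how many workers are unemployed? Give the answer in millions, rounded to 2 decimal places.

About 7.26 million are unemployed in steady state.

Steady-state unemployment rate u* = s/(s+f) = 2.68/(2.68+51.8) = 0.049192.
Unemployed = u* × labor force = 0.049192 × 147.67 ≈ 7.26 million.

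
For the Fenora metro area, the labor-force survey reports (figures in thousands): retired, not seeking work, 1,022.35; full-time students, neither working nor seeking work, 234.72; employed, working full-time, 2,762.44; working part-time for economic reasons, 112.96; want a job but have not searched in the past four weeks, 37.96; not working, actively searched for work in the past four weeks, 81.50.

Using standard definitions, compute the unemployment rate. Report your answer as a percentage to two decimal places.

Unemployment rate ≈ 2.76%.

Employed = 2,762.44 + 112.96 = 2,875.40 thousand (anyone who worked, including part-time for economic reasons, counts as employed).
Unemployed = 81.50 thousand.
Labor force = 2,875.40 + 81.50 = 2,956.90 thousand.
Unemployment rate = 81.50 / 2,956.90 = 2.76%.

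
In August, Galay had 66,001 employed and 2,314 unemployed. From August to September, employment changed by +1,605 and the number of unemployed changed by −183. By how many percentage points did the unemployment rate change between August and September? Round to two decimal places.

The unemployment rate changed by −0.33 percentage points.

August: labor force = 66,001 + 2,314 = 68,315; u = 2,314/68,315 = 3.39%.
September: labor force = 67,606 + 2,131 = 69,737; u = 2,131/69,737 = 3.06%.
Change = 3.06% − 3.39% = −0.33 pp.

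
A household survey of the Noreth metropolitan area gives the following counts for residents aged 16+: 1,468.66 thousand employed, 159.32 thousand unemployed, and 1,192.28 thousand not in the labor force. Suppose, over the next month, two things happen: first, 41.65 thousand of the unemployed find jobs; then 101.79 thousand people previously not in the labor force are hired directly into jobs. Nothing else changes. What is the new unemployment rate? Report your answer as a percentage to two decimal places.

New unemployment rate ≈ 6.80%.

Initially, labor force = 1,468.66 + 159.32 = 1,627.98 thousand, so u = 159.32/1,627.98 = 9.79%.
After the first change, unemployed falls and employed rises by 41.65; labor force unchanged → E = 1,510.31, U = 117.67, labor force = 1,627.98 thousand.
After the second change, employed and labor force both rise by 101.79; unemployed unchanged → E = 1,612.10, U = 117.67, labor force = 1,729.77 thousand.
New unemployment rate = 117.67 / 1,729.77 = 6.80%.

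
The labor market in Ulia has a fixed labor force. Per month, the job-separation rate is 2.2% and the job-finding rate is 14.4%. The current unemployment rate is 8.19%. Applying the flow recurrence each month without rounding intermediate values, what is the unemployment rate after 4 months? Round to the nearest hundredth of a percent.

With a fixed labor force, u_{t+1} = u_t + s·(1−u_t) − f·u_t = u_t·(1−s−f) + s.
Here 1−s−f = 0.834 and s = 0.022.
u_1 = 0.081900 × 0.834 + 0.022 = 0.090305.
u_2 = 0.090305 × 0.834 + 0.022 = 0.097314.
u_3 = 0.097314 × 0.834 + 0.022 = 0.103160.
u_4 = 0.103160 × 0.834 + 0.022 = 0.108035.

Unemployment rate after four months ≈ 10.80%.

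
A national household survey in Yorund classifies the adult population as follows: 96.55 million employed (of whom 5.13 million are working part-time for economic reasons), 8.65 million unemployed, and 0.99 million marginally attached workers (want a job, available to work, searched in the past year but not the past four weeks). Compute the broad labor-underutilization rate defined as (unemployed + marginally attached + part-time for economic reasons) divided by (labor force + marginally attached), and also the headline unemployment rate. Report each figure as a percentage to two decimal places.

Broad underutilization rate ≈ 13.91%; headline unemployment rate ≈ 8.22%.

Labor force = 96.55 + 8.65 = 105.20 million.
Numerator = 8.65 + 0.99 + 5.13 = 14.77 million.
Denominator = 105.20 + 0.99 = 106.19 million.
Broad rate = 14.77 / 106.19 = 13.91%.
Headline unemployment rate = 8.65 / 105.20 = 8.22%.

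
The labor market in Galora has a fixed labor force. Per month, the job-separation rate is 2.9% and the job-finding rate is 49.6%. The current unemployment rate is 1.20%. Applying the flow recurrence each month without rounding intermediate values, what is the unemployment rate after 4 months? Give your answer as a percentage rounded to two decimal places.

With a fixed labor force, u_{t+1} = u_t + s·(1−u_t) − f·u_t = u_t·(1−s−f) + s.
Here 1−s−f = 0.475 and s = 0.029.
u_1 = 0.012000 × 0.475 + 0.029 = 0.034700.
u_2 = 0.034700 × 0.475 + 0.029 = 0.045483.
u_3 = 0.045483 × 0.475 + 0.029 = 0.050604.
u_4 = 0.050604 × 0.475 + 0.029 = 0.053037.

Unemployment rate after four months ≈ 5.30%.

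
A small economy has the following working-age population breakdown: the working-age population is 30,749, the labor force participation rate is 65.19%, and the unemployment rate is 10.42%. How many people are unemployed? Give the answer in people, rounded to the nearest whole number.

Labor force = 0.6519 × 30,749 = 20,045.
Unemployed = 0.1042 × 20,045 ≈ 2,089.

About 2,089 are unemployed.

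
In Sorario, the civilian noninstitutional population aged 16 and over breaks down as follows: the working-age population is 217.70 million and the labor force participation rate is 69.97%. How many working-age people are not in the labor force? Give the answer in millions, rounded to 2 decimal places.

About 65.38 million are not in the labor force.

Share not in the labor force = 1 − 0.6997 = 0.3003.
Not in labor force = 0.3003 × 217.70 ≈ 65.38 million.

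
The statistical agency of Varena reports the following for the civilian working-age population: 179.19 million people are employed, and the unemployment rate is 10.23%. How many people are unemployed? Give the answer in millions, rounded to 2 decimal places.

Let U be the number unemployed. The labor force is E + U, and U/(E+U) = 0.1023.
So U = 0.1023 × 179.19 / (1 − 0.1023) = 18.3311 / 0.8977 ≈ 20.42 million.

About 20.42 million are unemployed.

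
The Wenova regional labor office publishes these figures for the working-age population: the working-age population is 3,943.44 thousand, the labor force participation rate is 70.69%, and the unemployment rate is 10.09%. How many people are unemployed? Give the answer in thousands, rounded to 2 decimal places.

Labor force = 0.7069 × 3,943.44 = 2,787.62 thousand.
Unemployed = 0.1009 × 2,787.62 ≈ 281.27 thousand.

About 281.27 thousand are unemployed.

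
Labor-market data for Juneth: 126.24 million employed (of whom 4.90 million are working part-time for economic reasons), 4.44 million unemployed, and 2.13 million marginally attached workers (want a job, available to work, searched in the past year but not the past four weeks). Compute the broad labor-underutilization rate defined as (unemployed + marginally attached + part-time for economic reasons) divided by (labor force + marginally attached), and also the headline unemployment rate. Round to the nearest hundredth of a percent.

Labor force = 126.24 + 4.44 = 130.68 million.
Numerator = 4.44 + 2.13 + 4.90 = 11.47 million.
Denominator = 130.68 + 2.13 = 132.81 million.
Broad rate = 11.47 / 132.81 = 8.64%.
Headline unemployment rate = 4.44 / 130.68 = 3.40%.

Broad underutilization rate ≈ 8.64%; headline unemployment rate ≈ 3.40%.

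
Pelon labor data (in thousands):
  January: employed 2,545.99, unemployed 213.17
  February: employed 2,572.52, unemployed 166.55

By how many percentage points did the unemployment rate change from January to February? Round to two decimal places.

The unemployment rate changed by −1.65 percentage points.

January: labor force = 2,545.99 + 213.17 = 2,759.16; u = 213.17/2,759.16 = 7.73%.
February: labor force = 2,572.52 + 166.55 = 2,739.07; u = 166.55/2,739.07 = 6.08%.
Change = 6.08% − 7.73% = −1.65 pp.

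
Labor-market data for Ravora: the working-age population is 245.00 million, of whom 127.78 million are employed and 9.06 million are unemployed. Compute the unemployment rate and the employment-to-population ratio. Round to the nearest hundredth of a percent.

Labor force = employed + unemployed = 127.78 + 9.06 = 136.84 million.
Unemployment rate = 9.06 / 136.84 = 6.62%.
Employment-population ratio = 127.78 / 245.00 = 52.16%.

Unemployment rate ≈ 6.62%; employment-population ratio ≈ 52.16%.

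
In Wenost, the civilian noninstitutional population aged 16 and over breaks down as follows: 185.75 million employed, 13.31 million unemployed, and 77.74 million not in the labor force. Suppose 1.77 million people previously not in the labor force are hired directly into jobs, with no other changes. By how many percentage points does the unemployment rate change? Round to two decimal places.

Initially, labor force = 185.75 + 13.31 = 199.06 million, so u = 13.31/199.06 = 6.69%.
After the change, employed and labor force both rise by 1.77; unemployed unchanged → E = 187.52, U = 13.31, labor force = 200.83 million.
New unemployment rate = 13.31 / 200.83 = 6.63%.
Change = 6.63% − 6.69% = −0.06 percentage points.

The unemployment rate changes by −0.06 percentage points.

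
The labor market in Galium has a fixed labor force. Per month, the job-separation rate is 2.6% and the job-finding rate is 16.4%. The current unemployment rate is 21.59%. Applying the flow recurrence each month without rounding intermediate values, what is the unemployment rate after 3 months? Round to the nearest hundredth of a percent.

With a fixed labor force, u_{t+1} = u_t + s·(1−u_t) − f·u_t = u_t·(1−s−f) + s.
Here 1−s−f = 0.810 and s = 0.026.
u_1 = 0.215900 × 0.810 + 0.026 = 0.200879.
u_2 = 0.200879 × 0.810 + 0.026 = 0.188712.
u_3 = 0.188712 × 0.810 + 0.026 = 0.178857.

Unemployment rate after three months ≈ 17.89%.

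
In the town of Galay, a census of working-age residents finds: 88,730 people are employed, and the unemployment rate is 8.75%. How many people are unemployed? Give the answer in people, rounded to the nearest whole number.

Let U be the number unemployed. The labor force is E + U, and U/(E+U) = 0.0875.
So U = 0.0875 × 88,730 / (1 − 0.0875) = 7763.87 / 0.9125 ≈ 8,508.

About 8,508 are unemployed.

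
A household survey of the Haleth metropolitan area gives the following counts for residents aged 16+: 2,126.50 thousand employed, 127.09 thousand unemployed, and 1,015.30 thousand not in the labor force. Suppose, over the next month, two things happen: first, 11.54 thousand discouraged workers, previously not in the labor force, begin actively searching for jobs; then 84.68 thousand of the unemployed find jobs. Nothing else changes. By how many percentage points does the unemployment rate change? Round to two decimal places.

The unemployment rate changes by −3.26 percentage points.

Initially, labor force = 2,126.50 + 127.09 = 2,253.59 thousand, so u = 127.09/2,253.59 = 5.64%.
After the first change, unemployed and labor force both rise by 11.54 → E = 2,126.50, U = 138.63, labor force = 2,265.13 thousand.
After the second change, unemployed falls and employed rises by 84.68; labor force unchanged → E = 2,211.18, U = 53.95, labor force = 2,265.13 thousand.
New unemployment rate = 53.95 / 2,265.13 = 2.38%.
Change = 2.38% − 5.64% = −3.26 percentage points.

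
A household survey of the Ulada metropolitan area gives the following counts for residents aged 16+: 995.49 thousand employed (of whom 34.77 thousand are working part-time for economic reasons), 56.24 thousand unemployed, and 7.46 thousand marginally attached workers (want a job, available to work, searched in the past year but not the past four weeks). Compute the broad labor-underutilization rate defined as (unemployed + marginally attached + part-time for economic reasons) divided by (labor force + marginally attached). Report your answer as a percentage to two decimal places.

Labor force = 995.49 + 56.24 = 1,051.73 thousand.
Numerator = 56.24 + 7.46 + 34.77 = 98.47 thousand.
Denominator = 1,051.73 + 7.46 = 1,059.19 thousand.
Broad rate = 98.47 / 1,059.19 = 9.30%.

Broad underutilization rate ≈ 9.30%.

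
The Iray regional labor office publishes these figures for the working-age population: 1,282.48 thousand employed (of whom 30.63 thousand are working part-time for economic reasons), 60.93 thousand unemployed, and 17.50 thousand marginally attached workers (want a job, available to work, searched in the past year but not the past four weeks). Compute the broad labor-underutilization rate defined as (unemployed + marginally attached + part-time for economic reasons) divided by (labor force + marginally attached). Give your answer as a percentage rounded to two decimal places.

Broad underutilization rate ≈ 8.01%.

Labor force = 1,282.48 + 60.93 = 1,343.41 thousand.
Numerator = 60.93 + 17.50 + 30.63 = 109.06 thousand.
Denominator = 1,343.41 + 17.50 = 1,360.91 thousand.
Broad rate = 109.06 / 1,360.91 = 8.01%.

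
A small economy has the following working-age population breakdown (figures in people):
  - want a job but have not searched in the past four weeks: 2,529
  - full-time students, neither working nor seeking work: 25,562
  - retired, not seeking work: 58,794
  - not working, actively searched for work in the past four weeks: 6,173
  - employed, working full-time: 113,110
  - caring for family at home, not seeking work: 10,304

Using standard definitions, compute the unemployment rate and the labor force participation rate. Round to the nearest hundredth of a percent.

Unemployment rate ≈ 5.18%; labor force participation rate ≈ 55.10%.

Employed = 113,110.
Unemployed = 6,173.
Labor force = 113,110 + 6,173 = 119,283.
Not in labor force = 2,529 + 25,562 + 58,794 + 10,304 = 97,189 (those not working and not actively searching are outside the labor force — including those who want a job but have given up searching).
Civilian working-age population = 119,283 + 97,189 = 216,472.
Unemployment rate = 6,173 / 119,283 = 5.18%.
Labor force participation rate = 119,283 / 216,472 = 55.10%.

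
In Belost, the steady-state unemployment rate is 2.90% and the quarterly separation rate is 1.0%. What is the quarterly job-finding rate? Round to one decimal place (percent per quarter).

Job-finding rate ≈ 33.5% per quarter.

From u* = s/(s+f): f = s·(1−u)/u.
f = 1.0 × (1 − 0.0290) / 0.0290 = 0.9710 / 0.0290 ≈ 33.5% per quarter.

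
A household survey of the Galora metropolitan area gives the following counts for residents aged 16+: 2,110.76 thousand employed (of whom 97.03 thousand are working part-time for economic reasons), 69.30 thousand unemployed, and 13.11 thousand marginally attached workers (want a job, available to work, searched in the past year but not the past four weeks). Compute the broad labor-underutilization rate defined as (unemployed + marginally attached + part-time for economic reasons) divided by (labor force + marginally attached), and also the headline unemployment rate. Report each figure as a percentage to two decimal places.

Labor force = 2,110.76 + 69.30 = 2,180.06 thousand.
Numerator = 69.30 + 13.11 + 97.03 = 179.44 thousand.
Denominator = 2,180.06 + 13.11 = 2,193.17 thousand.
Broad rate = 179.44 / 2,193.17 = 8.18%.
Headline unemployment rate = 69.30 / 2,180.06 = 3.18%.

Broad underutilization rate ≈ 8.18%; headline unemployment rate ≈ 3.18%.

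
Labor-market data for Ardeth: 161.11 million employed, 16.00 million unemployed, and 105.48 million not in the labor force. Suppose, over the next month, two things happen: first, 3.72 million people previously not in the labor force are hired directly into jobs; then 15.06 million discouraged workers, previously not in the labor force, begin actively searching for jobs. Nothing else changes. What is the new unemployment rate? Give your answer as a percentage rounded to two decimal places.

New unemployment rate ≈ 15.86%.

Initially, labor force = 161.11 + 16.00 = 177.11 million, so u = 16.00/177.11 = 9.03%.
After the first change, employed and labor force both rise by 3.72; unemployed unchanged → E = 164.83, U = 16.00, labor force = 180.83 million.
After the second change, unemployed and labor force both rise by 15.06 → E = 164.83, U = 31.06, labor force = 195.89 million.
New unemployment rate = 31.06 / 195.89 = 15.86%.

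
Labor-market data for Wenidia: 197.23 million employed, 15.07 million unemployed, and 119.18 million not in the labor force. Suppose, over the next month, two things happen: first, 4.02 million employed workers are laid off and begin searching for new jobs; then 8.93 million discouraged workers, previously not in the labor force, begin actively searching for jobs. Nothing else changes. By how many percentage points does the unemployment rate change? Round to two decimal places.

Initially, labor force = 197.23 + 15.07 = 212.30 million, so u = 15.07/212.30 = 7.10%.
After the first change, employed falls and unemployed rises by 4.02; labor force unchanged → E = 193.21, U = 19.09, labor force = 212.30 million.
After the second change, unemployed and labor force both rise by 8.93 → E = 193.21, U = 28.02, labor force = 221.23 million.
New unemployment rate = 28.02 / 221.23 = 12.67%.
Change = 12.67% − 7.10% = +5.57 percentage points.

The unemployment rate changes by +5.57 percentage points.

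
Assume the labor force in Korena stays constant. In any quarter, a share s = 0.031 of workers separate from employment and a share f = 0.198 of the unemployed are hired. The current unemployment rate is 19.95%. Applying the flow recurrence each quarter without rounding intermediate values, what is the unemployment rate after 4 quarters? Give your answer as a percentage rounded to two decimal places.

Unemployment rate after four quarters ≈ 15.80%.

With a fixed labor force, u_{t+1} = u_t + s·(1−u_t) − f·u_t = u_t·(1−s−f) + s.
Here 1−s−f = 0.771 and s = 0.031.
u_1 = 0.199500 × 0.771 + 0.031 = 0.184815.
u_2 = 0.184815 × 0.771 + 0.031 = 0.173492.
u_3 = 0.173492 × 0.771 + 0.031 = 0.164762.
u_4 = 0.164762 × 0.771 + 0.031 = 0.158032.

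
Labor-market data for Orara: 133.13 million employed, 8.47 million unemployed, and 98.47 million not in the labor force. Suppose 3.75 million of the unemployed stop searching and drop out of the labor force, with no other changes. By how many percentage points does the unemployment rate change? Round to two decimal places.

Initially, labor force = 133.13 + 8.47 = 141.60 million, so u = 8.47/141.60 = 5.98%.
After the change, unemployed and labor force both fall by 3.75 → E = 133.13, U = 4.72, labor force = 137.85 million.
New unemployment rate = 4.72 / 137.85 = 3.42%.
Change = 3.42% − 5.98% = −2.56 percentage points.

The unemployment rate changes by −2.56 percentage points.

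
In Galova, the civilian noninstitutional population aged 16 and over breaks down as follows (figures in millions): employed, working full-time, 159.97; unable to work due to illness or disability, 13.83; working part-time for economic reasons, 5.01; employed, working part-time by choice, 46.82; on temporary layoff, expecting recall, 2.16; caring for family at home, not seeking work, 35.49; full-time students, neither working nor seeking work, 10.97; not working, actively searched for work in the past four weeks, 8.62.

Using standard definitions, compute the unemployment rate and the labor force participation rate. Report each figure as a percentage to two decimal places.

Employed = 159.97 + 5.01 + 46.82 = 211.80 million (anyone who worked, including part-time for economic reasons, counts as employed).
Unemployed = 2.16 + 8.62 = 10.78 million (jobless and actively searching, or on temporary layoff).
Labor force = 211.80 + 10.78 = 222.58 million.
Not in labor force = 13.83 + 35.49 + 10.97 = 60.29 million (those not working and not actively searching are outside the labor force).
Civilian working-age population = 222.58 + 60.29 = 282.87 million.
Unemployment rate = 10.78 / 222.58 = 4.84%.
Labor force participation rate = 222.58 / 282.87 = 78.69%.

Unemployment rate ≈ 4.84%; labor force participation rate ≈ 78.69%.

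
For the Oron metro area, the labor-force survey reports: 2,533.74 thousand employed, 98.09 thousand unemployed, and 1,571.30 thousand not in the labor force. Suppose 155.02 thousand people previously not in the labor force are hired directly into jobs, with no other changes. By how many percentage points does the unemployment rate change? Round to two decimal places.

Initially, labor force = 2,533.74 + 98.09 = 2,631.83 thousand, so u = 98.09/2,631.83 = 3.73%.
After the change, employed and labor force both rise by 155.02; unemployed unchanged → E = 2,688.76, U = 98.09, labor force = 2,786.85 thousand.
New unemployment rate = 98.09 / 2,786.85 = 3.52%.
Change = 3.52% − 3.73% = −0.21 percentage points.

The unemployment rate changes by −0.21 percentage points.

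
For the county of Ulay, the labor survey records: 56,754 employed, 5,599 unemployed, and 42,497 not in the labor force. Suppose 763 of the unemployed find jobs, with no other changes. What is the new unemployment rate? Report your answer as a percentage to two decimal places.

Initially, labor force = 56,754 + 5,599 = 62,353, so u = 5,599/62,353 = 8.98%.
After the change, unemployed falls and employed rises by 763; labor force unchanged → E = 57,517, U = 4,836, labor force = 62,353.
New unemployment rate = 4,836 / 62,353 = 7.76%.

New unemployment rate ≈ 7.76%.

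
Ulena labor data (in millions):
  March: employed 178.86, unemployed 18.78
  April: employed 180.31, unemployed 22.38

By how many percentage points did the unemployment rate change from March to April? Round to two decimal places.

March: labor force = 178.86 + 18.78 = 197.64; u = 18.78/197.64 = 9.50%.
April: labor force = 180.31 + 22.38 = 202.69; u = 22.38/202.69 = 11.04%.
Change = 11.04% − 9.50% = +1.54 pp.

The unemployment rate changed by +1.54 percentage points.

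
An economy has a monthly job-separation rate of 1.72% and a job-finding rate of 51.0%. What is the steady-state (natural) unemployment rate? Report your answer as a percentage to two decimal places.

Steady-state unemployment rate ≈ 3.26%.

At steady state the flows balance: s·E = f·U, so U/(E+U) = s/(s+f).
u* = 1.72 / (1.72 + 51.0) = 1.72 / 52.72 = 3.26%.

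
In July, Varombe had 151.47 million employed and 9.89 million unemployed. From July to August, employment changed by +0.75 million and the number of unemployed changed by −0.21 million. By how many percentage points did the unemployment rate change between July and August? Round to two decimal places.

July: labor force = 151.47 + 9.89 = 161.36; u = 9.89/161.36 = 6.13%.
August: labor force = 152.22 + 9.68 = 161.90; u = 9.68/161.90 = 5.98%.
Change = 5.98% − 6.13% = −0.15 pp.

The unemployment rate changed by −0.15 percentage points.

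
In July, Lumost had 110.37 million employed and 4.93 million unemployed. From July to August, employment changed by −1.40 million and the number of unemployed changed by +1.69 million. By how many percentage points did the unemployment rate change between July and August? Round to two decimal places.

The unemployment rate changed by +1.45 percentage points.

July: labor force = 110.37 + 4.93 = 115.30; u = 4.93/115.30 = 4.28%.
August: labor force = 108.97 + 6.62 = 115.59; u = 6.62/115.59 = 5.73%.
Change = 5.73% − 4.28% = +1.45 pp.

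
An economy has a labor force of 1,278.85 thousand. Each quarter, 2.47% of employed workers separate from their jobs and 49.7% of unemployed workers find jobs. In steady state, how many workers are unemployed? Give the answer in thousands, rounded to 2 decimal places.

About 60.55 thousand are unemployed in steady state.

Steady-state unemployment rate u* = s/(s+f) = 2.47/(2.47+49.7) = 0.047345.
Unemployed = u* × labor force = 0.047345 × 1,278.85 ≈ 60.55 thousand.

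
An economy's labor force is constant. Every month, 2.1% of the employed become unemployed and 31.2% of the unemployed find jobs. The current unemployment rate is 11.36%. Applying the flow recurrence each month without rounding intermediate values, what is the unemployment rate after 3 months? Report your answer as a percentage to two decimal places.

Unemployment rate after three months ≈ 7.81%.

With a fixed labor force, u_{t+1} = u_t + s·(1−u_t) − f·u_t = u_t·(1−s−f) + s.
Here 1−s−f = 0.667 and s = 0.021.
u_1 = 0.113600 × 0.667 + 0.021 = 0.096771.
u_2 = 0.096771 × 0.667 + 0.021 = 0.085546.
u_3 = 0.085546 × 0.667 + 0.021 = 0.078059.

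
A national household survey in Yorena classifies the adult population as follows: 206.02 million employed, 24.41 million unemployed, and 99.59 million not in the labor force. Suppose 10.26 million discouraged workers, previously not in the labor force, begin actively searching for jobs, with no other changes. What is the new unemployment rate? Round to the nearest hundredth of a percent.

New unemployment rate ≈ 14.40%.

Initially, labor force = 206.02 + 24.41 = 230.43 million, so u = 24.41/230.43 = 10.59%.
After the change, unemployed and labor force both rise by 10.26 → E = 206.02, U = 34.67, labor force = 240.69 million.
New unemployment rate = 34.67 / 240.69 = 14.40%.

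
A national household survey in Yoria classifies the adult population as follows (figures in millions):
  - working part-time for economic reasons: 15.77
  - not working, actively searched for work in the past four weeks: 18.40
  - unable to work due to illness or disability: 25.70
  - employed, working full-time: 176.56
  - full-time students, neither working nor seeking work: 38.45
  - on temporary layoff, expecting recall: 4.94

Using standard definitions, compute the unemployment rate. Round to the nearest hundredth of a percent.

Unemployment rate ≈ 10.82%.

Employed = 15.77 + 176.56 = 192.33 million (anyone who worked, including part-time for economic reasons, counts as employed).
Unemployed = 18.40 + 4.94 = 23.34 million (jobless and actively searching, or on temporary layoff).
Labor force = 192.33 + 23.34 = 215.67 million.
Unemployment rate = 23.34 / 215.67 = 10.82%.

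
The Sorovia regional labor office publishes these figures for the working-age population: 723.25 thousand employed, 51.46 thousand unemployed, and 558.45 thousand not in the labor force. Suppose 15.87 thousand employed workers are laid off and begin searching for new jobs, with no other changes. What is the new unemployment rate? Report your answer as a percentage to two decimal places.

New unemployment rate ≈ 8.69%.

Initially, labor force = 723.25 + 51.46 = 774.71 thousand, so u = 51.46/774.71 = 6.64%.
After the change, employed falls and unemployed rises by 15.87; labor force unchanged → E = 707.38, U = 67.33, labor force = 774.71 thousand.
New unemployment rate = 67.33 / 774.71 = 8.69%.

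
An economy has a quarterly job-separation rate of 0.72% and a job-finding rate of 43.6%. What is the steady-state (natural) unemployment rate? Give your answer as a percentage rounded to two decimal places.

Steady-state unemployment rate ≈ 1.62%.

At steady state the flows balance: s·E = f·U, so U/(E+U) = s/(s+f).
u* = 0.72 / (0.72 + 43.6) = 0.72 / 44.32 = 1.62%.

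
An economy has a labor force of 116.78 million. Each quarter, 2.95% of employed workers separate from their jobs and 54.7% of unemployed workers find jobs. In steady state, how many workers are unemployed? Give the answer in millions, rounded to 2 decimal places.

Steady-state unemployment rate u* = s/(s+f) = 2.95/(2.95+54.7) = 0.051171.
Unemployed = u* × labor force = 0.051171 × 116.78 ≈ 5.98 million.

About 5.98 million are unemployed in steady state.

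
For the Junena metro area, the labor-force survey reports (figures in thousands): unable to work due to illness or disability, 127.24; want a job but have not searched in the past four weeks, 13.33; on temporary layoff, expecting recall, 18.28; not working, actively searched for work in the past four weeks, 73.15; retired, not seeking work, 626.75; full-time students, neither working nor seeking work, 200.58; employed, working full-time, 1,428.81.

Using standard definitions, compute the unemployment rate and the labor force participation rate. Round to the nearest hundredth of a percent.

Unemployment rate ≈ 6.01%; labor force participation rate ≈ 61.10%.

Employed = 1,428.81 thousand.
Unemployed = 18.28 + 73.15 = 91.43 thousand (jobless and actively searching, or on temporary layoff).
Labor force = 1,428.81 + 91.43 = 1,520.24 thousand.
Not in labor force = 127.24 + 13.33 + 626.75 + 200.58 = 967.90 thousand (those not working and not actively searching are outside the labor force — including those who want a job but have given up searching).
Civilian working-age population = 1,520.24 + 967.90 = 2,488.14 thousand.
Unemployment rate = 91.43 / 1,520.24 = 6.01%.
Labor force participation rate = 1,520.24 / 2,488.14 = 61.10%.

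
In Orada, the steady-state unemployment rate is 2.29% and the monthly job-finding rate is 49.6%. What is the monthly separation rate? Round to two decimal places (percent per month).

From u* = s/(s+f): s = u·f/(1−u).
s = 0.0229 × 49.6 / (1 − 0.0229) = 1.1358 / 0.9771 ≈ 1.16% per month.

Separation rate ≈ 1.16% per month.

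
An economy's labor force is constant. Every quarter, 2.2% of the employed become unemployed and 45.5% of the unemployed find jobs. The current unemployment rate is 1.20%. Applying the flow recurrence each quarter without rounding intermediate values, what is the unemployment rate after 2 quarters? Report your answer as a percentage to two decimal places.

Unemployment rate after two quarters ≈ 3.68%.

With a fixed labor force, u_{t+1} = u_t + s·(1−u_t) − f·u_t = u_t·(1−s−f) + s.
Here 1−s−f = 0.523 and s = 0.022.
u_1 = 0.012000 × 0.523 + 0.022 = 0.028276.
u_2 = 0.028276 × 0.523 + 0.022 = 0.036788.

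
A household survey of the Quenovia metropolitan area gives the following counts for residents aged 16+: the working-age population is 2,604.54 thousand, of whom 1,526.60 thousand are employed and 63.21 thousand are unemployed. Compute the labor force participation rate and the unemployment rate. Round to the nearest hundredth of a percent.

Labor force participation rate ≈ 61.04%; unemployment rate ≈ 3.98%.

Labor force = employed + unemployed = 1,526.60 + 63.21 = 1,589.81 thousand.
Unemployment rate = 63.21 / 1,589.81 = 3.98%.
Labor force participation rate = 1,589.81 / 2,604.54 = 61.04%.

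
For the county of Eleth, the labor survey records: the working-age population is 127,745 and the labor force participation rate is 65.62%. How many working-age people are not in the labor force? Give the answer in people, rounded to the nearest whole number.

Share not in the labor force = 1 − 0.6562 = 0.3438.
Not in labor force = 0.3438 × 127,745 ≈ 43,919.

About 43,919 are not in the labor force.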